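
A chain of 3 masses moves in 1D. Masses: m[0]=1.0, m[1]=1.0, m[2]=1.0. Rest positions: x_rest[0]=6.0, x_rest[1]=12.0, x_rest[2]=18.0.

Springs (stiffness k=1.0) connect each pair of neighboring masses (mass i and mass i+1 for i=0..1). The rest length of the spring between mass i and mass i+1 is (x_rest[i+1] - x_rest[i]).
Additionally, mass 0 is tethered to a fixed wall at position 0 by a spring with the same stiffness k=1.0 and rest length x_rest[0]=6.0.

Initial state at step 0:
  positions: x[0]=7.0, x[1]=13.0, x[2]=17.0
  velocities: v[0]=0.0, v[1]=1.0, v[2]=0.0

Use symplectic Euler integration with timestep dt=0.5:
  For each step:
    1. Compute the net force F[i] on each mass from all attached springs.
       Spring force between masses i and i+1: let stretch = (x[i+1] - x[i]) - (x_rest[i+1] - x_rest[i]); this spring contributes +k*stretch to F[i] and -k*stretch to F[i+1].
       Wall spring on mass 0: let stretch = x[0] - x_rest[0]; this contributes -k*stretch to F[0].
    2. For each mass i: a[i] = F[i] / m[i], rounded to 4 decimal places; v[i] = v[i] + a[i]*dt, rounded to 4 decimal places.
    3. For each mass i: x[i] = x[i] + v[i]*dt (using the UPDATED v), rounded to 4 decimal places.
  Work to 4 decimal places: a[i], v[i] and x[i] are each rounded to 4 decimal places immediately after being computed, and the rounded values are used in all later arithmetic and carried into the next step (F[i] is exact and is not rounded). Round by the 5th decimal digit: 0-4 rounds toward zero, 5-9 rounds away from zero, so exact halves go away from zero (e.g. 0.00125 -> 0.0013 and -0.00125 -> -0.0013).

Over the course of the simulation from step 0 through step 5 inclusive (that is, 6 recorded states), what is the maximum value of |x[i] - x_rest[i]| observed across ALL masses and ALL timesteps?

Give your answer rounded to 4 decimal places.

Step 0: x=[7.0000 13.0000 17.0000] v=[0.0000 1.0000 0.0000]
Step 1: x=[6.7500 13.0000 17.5000] v=[-0.5000 0.0000 1.0000]
Step 2: x=[6.3750 12.5625 18.3750] v=[-0.7500 -0.8750 1.7500]
Step 3: x=[5.9531 12.0313 19.2969] v=[-0.8438 -1.0625 1.8438]
Step 4: x=[5.5625 11.7969 19.9024] v=[-0.7813 -0.4688 1.2110]
Step 5: x=[5.3398 12.0303 19.9816] v=[-0.4454 0.4668 0.1583]
Max displacement = 1.9816

Answer: 1.9816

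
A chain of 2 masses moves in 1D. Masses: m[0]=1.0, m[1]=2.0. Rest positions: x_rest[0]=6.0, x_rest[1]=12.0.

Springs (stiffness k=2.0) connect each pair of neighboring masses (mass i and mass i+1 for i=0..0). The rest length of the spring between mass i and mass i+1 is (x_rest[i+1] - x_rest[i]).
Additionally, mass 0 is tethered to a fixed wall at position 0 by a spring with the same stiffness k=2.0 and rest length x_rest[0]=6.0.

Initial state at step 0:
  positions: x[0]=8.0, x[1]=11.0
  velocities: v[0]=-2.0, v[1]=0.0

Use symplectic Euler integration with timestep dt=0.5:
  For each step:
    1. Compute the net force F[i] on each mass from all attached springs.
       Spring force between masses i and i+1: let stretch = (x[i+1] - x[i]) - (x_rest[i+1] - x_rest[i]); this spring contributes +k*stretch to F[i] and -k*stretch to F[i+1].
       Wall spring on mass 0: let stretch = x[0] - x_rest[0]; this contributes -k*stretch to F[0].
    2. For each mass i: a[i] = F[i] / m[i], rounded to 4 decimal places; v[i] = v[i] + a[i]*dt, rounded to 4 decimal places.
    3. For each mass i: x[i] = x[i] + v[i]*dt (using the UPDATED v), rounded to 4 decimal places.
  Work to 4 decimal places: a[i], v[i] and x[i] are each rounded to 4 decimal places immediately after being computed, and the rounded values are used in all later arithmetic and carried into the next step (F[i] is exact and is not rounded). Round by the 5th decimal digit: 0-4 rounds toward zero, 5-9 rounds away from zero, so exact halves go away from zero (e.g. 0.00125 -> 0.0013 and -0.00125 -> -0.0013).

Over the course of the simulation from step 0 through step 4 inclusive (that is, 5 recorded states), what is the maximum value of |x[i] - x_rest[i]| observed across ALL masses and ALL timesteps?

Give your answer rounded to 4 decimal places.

Step 0: x=[8.0000 11.0000] v=[-2.0000 0.0000]
Step 1: x=[4.5000 11.7500] v=[-7.0000 1.5000]
Step 2: x=[2.3750 12.1875] v=[-4.2500 0.8750]
Step 3: x=[3.9688 11.6719] v=[3.1875 -1.0313]
Step 4: x=[7.4297 10.7305] v=[6.9218 -1.8829]
Max displacement = 3.6250

Answer: 3.6250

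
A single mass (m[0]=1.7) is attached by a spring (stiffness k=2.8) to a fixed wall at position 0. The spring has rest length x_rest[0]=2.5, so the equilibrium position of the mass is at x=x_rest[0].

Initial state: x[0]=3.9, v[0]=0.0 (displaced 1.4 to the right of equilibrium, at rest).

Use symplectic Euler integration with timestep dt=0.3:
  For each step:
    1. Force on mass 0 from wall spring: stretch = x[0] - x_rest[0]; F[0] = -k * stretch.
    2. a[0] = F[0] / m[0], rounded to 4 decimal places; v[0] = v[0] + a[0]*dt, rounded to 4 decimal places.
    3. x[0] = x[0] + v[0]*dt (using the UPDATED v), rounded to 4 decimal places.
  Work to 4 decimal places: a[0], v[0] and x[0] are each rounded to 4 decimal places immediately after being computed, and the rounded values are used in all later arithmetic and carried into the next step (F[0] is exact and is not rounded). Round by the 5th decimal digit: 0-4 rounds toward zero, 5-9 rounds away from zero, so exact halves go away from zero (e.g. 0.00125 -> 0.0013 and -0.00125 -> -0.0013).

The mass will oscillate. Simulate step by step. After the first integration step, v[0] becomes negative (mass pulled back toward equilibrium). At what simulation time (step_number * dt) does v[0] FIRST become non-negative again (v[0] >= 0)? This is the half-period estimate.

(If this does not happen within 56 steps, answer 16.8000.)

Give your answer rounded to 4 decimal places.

Answer: 2.7000

Derivation:
Step 0: x=[3.9000] v=[0.0000]
Step 1: x=[3.6925] v=[-0.6918]
Step 2: x=[3.3082] v=[-1.2810]
Step 3: x=[2.8041] v=[-1.6804]
Step 4: x=[2.2549] v=[-1.8307]
Step 5: x=[1.7420] v=[-1.7096]
Step 6: x=[1.3415] v=[-1.3351]
Step 7: x=[1.1127] v=[-0.7627]
Step 8: x=[1.0895] v=[-0.0772]
Step 9: x=[1.2754] v=[0.6198]
First v>=0 after going negative at step 9, time=2.7000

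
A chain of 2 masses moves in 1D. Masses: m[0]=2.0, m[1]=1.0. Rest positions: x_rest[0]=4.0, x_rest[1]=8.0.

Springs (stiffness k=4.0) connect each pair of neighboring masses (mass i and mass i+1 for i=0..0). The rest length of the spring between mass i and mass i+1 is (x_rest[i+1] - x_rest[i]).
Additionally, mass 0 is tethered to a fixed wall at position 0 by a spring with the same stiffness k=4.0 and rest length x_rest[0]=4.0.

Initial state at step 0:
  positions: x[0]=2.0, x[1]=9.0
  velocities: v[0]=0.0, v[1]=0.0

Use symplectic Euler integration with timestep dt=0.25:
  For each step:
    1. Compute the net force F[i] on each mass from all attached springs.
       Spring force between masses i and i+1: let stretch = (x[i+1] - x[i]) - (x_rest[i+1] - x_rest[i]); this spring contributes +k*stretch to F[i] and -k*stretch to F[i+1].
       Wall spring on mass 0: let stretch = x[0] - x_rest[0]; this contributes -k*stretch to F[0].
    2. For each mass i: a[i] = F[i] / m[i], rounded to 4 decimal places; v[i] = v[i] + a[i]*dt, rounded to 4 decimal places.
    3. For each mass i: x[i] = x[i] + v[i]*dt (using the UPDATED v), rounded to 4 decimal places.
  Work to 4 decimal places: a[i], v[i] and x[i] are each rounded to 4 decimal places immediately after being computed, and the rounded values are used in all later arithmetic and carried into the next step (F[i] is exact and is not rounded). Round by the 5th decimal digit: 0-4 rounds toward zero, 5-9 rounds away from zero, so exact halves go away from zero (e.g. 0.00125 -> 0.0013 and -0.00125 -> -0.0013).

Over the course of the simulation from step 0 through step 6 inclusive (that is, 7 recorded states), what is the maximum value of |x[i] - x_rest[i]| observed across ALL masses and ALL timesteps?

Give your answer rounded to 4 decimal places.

Answer: 2.3193

Derivation:
Step 0: x=[2.0000 9.0000] v=[0.0000 0.0000]
Step 1: x=[2.6250 8.2500] v=[2.5000 -3.0000]
Step 2: x=[3.6250 7.0938] v=[4.0000 -4.6250]
Step 3: x=[4.6055 6.0704] v=[3.9219 -4.0938]
Step 4: x=[5.1934 5.6807] v=[2.3516 -1.5587]
Step 5: x=[5.1930 6.1692] v=[-0.0015 1.9540]
Step 6: x=[4.6655 7.4137] v=[-2.1099 4.9778]
Max displacement = 2.3193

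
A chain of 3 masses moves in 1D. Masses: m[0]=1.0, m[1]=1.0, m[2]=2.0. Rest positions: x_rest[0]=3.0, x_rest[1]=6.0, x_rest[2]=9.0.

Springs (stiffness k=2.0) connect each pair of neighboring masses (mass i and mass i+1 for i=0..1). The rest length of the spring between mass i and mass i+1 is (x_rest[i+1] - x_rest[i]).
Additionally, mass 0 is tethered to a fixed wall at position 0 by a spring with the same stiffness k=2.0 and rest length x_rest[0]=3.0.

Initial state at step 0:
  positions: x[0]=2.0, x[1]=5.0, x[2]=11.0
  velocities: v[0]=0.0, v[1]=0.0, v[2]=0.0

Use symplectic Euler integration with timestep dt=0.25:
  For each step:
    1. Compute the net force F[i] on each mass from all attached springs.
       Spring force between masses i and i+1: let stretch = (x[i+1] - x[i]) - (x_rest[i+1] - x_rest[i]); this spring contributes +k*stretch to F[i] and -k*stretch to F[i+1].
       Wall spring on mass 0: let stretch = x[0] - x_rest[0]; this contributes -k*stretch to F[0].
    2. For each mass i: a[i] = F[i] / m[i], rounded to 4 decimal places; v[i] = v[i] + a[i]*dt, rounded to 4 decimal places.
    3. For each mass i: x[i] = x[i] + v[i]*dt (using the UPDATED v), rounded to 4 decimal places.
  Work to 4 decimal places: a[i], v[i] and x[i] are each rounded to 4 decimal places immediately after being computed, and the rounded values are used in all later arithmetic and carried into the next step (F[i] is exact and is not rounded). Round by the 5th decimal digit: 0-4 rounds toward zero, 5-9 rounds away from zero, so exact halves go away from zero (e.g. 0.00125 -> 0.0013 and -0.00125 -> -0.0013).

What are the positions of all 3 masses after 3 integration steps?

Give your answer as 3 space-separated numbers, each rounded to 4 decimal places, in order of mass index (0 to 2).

Answer: 2.8115 6.7740 10.0423

Derivation:
Step 0: x=[2.0000 5.0000 11.0000] v=[0.0000 0.0000 0.0000]
Step 1: x=[2.1250 5.3750 10.8125] v=[0.5000 1.5000 -0.7500]
Step 2: x=[2.3906 6.0235 10.4727] v=[1.0625 2.5938 -1.3594]
Step 3: x=[2.8115 6.7740 10.0423] v=[1.6837 3.0020 -1.7217]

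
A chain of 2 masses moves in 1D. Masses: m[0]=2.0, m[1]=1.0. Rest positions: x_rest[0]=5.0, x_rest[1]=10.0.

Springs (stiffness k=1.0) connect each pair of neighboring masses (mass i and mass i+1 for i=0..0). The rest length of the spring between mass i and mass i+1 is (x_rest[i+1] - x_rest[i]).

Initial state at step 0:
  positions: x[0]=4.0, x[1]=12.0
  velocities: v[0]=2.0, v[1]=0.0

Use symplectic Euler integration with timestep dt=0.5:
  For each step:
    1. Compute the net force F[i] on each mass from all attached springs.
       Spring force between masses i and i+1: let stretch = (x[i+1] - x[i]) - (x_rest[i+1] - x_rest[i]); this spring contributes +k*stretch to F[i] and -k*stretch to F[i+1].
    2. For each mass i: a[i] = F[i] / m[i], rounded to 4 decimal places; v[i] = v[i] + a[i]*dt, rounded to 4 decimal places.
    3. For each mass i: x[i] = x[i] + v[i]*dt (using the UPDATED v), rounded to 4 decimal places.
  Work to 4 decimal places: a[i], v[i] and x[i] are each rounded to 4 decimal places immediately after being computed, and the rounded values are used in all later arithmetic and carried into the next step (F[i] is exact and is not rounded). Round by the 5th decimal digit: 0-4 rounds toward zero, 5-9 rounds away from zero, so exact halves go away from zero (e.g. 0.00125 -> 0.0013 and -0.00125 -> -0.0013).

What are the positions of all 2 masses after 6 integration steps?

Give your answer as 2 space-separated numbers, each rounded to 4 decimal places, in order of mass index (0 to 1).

Step 0: x=[4.0000 12.0000] v=[2.0000 0.0000]
Step 1: x=[5.3750 11.2500] v=[2.7500 -1.5000]
Step 2: x=[6.8594 10.2813] v=[2.9688 -1.9375]
Step 3: x=[8.1466 9.7071] v=[2.5743 -1.1485]
Step 4: x=[9.0038 9.9928] v=[1.7144 0.5713]
Step 5: x=[9.3597 11.2812] v=[0.7117 2.5768]
Step 6: x=[9.3307 13.3393] v=[-0.0580 4.1161]

Answer: 9.3307 13.3393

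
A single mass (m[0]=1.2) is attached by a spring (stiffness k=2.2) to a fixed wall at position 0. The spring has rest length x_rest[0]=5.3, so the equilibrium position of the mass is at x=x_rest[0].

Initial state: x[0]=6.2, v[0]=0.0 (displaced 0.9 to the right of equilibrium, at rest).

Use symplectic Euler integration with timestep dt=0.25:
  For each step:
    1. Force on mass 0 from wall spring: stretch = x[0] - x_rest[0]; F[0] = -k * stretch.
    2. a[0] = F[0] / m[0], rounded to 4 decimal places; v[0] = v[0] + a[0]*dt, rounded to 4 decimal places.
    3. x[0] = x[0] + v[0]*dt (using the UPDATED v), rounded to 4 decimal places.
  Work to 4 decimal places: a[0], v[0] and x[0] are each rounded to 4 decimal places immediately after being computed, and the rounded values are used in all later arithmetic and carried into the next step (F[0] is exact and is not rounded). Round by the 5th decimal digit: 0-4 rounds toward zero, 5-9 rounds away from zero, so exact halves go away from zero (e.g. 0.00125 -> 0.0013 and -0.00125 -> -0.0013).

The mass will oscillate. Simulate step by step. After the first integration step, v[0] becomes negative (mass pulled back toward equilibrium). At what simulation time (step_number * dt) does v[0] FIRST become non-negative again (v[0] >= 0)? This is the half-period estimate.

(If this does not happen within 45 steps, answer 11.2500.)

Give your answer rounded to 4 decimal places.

Answer: 2.5000

Derivation:
Step 0: x=[6.2000] v=[0.0000]
Step 1: x=[6.0969] v=[-0.4125]
Step 2: x=[5.9025] v=[-0.7778]
Step 3: x=[5.6390] v=[-1.0540]
Step 4: x=[5.3367] v=[-1.2094]
Step 5: x=[5.0302] v=[-1.2262]
Step 6: x=[4.7546] v=[-1.1026]
Step 7: x=[4.5415] v=[-0.8526]
Step 8: x=[4.4153] v=[-0.5050]
Step 9: x=[4.3904] v=[-0.0995]
Step 10: x=[4.4698] v=[0.3174]
First v>=0 after going negative at step 10, time=2.5000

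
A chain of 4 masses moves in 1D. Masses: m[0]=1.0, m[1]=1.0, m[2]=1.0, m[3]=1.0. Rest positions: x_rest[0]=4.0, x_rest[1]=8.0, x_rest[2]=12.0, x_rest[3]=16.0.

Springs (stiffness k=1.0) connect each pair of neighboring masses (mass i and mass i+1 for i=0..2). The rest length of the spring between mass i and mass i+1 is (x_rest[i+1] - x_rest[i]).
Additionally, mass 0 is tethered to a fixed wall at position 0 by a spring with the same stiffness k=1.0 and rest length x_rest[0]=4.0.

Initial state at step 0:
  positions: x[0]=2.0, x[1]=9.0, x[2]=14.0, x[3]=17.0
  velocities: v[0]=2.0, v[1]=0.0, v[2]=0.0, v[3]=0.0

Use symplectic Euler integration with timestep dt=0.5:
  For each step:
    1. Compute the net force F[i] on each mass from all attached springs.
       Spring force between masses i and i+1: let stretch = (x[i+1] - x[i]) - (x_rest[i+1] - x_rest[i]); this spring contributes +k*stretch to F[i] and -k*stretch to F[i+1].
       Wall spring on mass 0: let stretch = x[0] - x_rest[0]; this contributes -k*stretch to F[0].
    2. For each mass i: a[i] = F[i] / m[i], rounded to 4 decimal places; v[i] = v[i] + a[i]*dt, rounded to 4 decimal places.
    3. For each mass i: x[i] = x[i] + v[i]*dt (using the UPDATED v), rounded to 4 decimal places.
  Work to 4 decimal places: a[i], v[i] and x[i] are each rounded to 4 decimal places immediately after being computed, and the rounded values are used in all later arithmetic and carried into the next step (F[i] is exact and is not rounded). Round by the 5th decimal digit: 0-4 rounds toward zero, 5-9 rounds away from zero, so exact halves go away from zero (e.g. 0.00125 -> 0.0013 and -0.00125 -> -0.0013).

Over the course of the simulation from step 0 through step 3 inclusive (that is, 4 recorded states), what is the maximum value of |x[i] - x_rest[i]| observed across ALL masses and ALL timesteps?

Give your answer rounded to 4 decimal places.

Step 0: x=[2.0000 9.0000 14.0000 17.0000] v=[2.0000 0.0000 0.0000 0.0000]
Step 1: x=[4.2500 8.5000 13.5000 17.2500] v=[4.5000 -1.0000 -1.0000 0.5000]
Step 2: x=[6.5000 8.1875 12.6875 17.5625] v=[4.5000 -0.6250 -1.6250 0.6250]
Step 3: x=[7.5469 8.5782 11.9688 17.6563] v=[2.0938 0.7813 -1.4375 0.1875]
Max displacement = 3.5469

Answer: 3.5469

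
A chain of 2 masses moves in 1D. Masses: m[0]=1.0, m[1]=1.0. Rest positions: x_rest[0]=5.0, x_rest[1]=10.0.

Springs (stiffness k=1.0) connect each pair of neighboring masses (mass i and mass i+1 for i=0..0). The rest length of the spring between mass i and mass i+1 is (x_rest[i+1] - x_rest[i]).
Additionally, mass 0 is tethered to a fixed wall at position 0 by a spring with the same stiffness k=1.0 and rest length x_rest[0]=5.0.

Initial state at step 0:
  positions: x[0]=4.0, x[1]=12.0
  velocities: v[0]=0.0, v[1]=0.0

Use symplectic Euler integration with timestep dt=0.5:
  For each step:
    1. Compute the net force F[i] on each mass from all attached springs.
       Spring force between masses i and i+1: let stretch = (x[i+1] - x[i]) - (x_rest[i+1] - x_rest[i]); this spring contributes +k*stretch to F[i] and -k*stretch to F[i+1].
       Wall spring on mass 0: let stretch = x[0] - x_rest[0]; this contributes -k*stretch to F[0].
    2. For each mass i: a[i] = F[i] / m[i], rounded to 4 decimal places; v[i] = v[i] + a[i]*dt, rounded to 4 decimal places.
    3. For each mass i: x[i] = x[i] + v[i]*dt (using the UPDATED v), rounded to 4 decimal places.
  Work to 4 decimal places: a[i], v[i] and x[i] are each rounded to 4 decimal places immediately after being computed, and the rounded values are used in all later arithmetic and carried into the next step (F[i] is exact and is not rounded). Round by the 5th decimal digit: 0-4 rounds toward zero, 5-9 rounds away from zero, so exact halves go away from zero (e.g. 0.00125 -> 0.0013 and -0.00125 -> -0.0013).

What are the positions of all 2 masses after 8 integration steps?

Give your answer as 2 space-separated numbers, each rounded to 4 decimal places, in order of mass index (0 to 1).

Answer: 3.2151 9.8787

Derivation:
Step 0: x=[4.0000 12.0000] v=[0.0000 0.0000]
Step 1: x=[5.0000 11.2500] v=[2.0000 -1.5000]
Step 2: x=[6.3125 10.1875] v=[2.6250 -2.1250]
Step 3: x=[7.0157 9.4063] v=[1.4063 -1.5625]
Step 4: x=[6.5626 9.2774] v=[-0.9063 -0.2578]
Step 5: x=[5.1475 9.7198] v=[-2.8302 0.8848]
Step 6: x=[3.5886 10.2692] v=[-3.1178 1.0987]
Step 7: x=[2.8027 10.3984] v=[-1.5718 0.2584]
Step 8: x=[3.2151 9.8787] v=[0.8247 -1.0395]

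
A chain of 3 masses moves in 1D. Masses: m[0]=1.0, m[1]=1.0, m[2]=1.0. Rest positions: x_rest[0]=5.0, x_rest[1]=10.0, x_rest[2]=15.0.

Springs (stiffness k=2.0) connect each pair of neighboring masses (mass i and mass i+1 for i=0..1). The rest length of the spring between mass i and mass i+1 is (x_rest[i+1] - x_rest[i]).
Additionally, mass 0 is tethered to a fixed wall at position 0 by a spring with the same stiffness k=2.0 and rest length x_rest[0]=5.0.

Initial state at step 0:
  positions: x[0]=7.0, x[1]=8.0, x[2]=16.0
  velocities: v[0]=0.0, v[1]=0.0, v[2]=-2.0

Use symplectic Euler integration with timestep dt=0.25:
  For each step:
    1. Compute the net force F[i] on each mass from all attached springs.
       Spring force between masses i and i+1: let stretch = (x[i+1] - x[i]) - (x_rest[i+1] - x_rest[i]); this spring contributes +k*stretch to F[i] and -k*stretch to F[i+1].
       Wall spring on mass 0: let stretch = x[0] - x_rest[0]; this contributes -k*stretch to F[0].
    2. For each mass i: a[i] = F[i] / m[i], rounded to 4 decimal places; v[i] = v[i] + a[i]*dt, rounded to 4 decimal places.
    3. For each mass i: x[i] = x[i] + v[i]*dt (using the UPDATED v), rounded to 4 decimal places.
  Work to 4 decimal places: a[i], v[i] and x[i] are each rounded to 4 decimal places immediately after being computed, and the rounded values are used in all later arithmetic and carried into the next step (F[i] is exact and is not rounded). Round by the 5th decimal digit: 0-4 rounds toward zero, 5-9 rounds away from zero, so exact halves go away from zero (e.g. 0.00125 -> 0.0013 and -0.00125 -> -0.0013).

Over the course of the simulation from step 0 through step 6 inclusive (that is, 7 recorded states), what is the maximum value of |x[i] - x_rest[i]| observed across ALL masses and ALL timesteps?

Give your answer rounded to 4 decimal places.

Answer: 2.2949

Derivation:
Step 0: x=[7.0000 8.0000 16.0000] v=[0.0000 0.0000 -2.0000]
Step 1: x=[6.2500 8.8750 15.1250] v=[-3.0000 3.5000 -3.5000]
Step 2: x=[5.0469 10.2031 14.0938] v=[-4.8125 5.3125 -4.1250]
Step 3: x=[3.8574 11.3731 13.2012] v=[-4.7579 4.6798 -3.5704]
Step 4: x=[3.1252 11.8321 12.7051] v=[-2.9288 1.8360 -1.9845]
Step 5: x=[3.0907 11.3119 12.7249] v=[-0.1380 -2.0810 0.0790]
Step 6: x=[3.6975 9.9406 13.1930] v=[2.4273 -5.4851 1.8725]
Max displacement = 2.2949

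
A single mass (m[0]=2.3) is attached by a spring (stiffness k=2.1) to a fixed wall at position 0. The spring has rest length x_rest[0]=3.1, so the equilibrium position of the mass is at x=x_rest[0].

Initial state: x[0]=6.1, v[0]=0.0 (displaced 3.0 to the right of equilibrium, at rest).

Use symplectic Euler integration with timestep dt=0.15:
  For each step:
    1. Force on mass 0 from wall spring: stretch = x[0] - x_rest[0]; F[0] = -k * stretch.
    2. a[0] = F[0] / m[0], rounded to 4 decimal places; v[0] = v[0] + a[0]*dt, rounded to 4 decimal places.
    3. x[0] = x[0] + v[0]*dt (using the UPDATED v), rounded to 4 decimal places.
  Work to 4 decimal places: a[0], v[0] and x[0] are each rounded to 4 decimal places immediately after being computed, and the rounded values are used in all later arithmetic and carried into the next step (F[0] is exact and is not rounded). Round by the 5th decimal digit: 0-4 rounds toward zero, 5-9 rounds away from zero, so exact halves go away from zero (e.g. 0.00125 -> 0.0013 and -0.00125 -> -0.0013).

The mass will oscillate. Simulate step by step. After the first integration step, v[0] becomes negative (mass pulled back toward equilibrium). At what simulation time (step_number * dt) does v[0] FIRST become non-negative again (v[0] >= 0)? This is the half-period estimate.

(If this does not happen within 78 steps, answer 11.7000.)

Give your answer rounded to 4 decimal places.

Step 0: x=[6.1000] v=[0.0000]
Step 1: x=[6.0384] v=[-0.4109]
Step 2: x=[5.9164] v=[-0.8133]
Step 3: x=[5.7366] v=[-1.1990]
Step 4: x=[5.5026] v=[-1.5601]
Step 5: x=[5.2192] v=[-1.8892]
Step 6: x=[4.8923] v=[-2.1794]
Step 7: x=[4.5286] v=[-2.4249]
Step 8: x=[4.1355] v=[-2.6206]
Step 9: x=[3.7211] v=[-2.7624]
Step 10: x=[3.2940] v=[-2.8475]
Step 11: x=[2.8629] v=[-2.8741]
Step 12: x=[2.4367] v=[-2.8416]
Step 13: x=[2.0241] v=[-2.7508]
Step 14: x=[1.6336] v=[-2.6035]
Step 15: x=[1.2732] v=[-2.4027]
Step 16: x=[0.9503] v=[-2.1525]
Step 17: x=[0.6716] v=[-1.8581]
Step 18: x=[0.4428] v=[-1.5255]
Step 19: x=[0.2686] v=[-1.1616]
Step 20: x=[0.1525] v=[-0.7738]
Step 21: x=[0.0970] v=[-0.3701]
Step 22: x=[0.1032] v=[0.0412]
First v>=0 after going negative at step 22, time=3.3000

Answer: 3.3000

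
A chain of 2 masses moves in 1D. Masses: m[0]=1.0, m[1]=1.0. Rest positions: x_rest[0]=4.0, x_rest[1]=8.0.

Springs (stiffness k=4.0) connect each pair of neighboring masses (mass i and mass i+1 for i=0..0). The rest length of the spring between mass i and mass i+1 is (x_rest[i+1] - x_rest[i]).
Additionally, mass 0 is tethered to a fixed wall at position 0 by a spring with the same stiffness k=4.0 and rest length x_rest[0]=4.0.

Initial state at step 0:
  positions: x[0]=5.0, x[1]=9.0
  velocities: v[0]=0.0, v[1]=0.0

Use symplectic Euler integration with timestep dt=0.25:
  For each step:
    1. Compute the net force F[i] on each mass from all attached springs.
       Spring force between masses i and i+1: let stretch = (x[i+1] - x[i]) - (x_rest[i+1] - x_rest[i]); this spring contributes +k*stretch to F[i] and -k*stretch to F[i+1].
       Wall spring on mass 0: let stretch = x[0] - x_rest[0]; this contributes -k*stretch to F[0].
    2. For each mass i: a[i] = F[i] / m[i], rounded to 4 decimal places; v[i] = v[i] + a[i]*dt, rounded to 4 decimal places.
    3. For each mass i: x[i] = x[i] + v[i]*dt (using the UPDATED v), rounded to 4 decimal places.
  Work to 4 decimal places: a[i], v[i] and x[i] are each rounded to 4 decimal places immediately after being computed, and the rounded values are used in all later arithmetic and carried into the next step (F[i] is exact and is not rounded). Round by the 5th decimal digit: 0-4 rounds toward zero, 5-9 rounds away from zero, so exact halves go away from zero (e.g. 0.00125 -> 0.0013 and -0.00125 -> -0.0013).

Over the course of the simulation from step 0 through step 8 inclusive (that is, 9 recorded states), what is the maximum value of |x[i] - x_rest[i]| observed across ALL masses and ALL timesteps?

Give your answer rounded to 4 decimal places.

Step 0: x=[5.0000 9.0000] v=[0.0000 0.0000]
Step 1: x=[4.7500 9.0000] v=[-1.0000 0.0000]
Step 2: x=[4.3750 8.9375] v=[-1.5000 -0.2500]
Step 3: x=[4.0469 8.7344] v=[-1.3125 -0.8125]
Step 4: x=[3.8789 8.3594] v=[-0.6719 -1.5000]
Step 5: x=[3.8613 7.8643] v=[-0.0703 -1.9805]
Step 6: x=[3.8792 7.3684] v=[0.0714 -1.9835]
Step 7: x=[3.7996 7.0002] v=[-0.3186 -1.4727]
Step 8: x=[3.5702 6.8319] v=[-0.9176 -0.6733]
Max displacement = 1.1681

Answer: 1.1681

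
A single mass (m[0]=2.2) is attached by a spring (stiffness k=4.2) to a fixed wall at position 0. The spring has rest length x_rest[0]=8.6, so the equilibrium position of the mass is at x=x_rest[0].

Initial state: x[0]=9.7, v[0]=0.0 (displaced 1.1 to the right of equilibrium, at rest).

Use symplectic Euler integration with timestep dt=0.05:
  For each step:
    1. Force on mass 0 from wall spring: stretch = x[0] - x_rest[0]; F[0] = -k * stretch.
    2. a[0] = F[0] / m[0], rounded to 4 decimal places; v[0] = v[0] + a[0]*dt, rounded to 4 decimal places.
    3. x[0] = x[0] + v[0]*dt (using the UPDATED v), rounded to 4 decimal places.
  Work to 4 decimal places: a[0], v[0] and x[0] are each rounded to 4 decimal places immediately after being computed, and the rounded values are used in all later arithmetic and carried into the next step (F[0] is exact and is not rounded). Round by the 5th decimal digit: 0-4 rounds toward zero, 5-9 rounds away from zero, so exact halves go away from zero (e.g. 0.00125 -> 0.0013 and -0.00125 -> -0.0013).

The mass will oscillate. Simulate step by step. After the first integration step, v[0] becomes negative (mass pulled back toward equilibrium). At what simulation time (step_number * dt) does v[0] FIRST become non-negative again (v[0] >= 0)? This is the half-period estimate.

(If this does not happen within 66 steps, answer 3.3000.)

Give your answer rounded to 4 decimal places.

Step 0: x=[9.7000] v=[0.0000]
Step 1: x=[9.6948] v=[-0.1050]
Step 2: x=[9.6843] v=[-0.2095]
Step 3: x=[9.6687] v=[-0.3130]
Step 4: x=[9.6480] v=[-0.4150]
Step 5: x=[9.6223] v=[-0.5150]
Step 6: x=[9.5917] v=[-0.6126]
Step 7: x=[9.5563] v=[-0.7073]
Step 8: x=[9.5164] v=[-0.7986]
Step 9: x=[9.4721] v=[-0.8861]
Step 10: x=[9.4236] v=[-0.9693]
Step 11: x=[9.3712] v=[-1.0479]
Step 12: x=[9.3151] v=[-1.1215]
Step 13: x=[9.2556] v=[-1.1898]
Step 14: x=[9.1930] v=[-1.2524]
Step 15: x=[9.1276] v=[-1.3090]
Step 16: x=[9.0596] v=[-1.3594]
Step 17: x=[8.9894] v=[-1.4033]
Step 18: x=[8.9174] v=[-1.4405]
Step 19: x=[8.8439] v=[-1.4708]
Step 20: x=[8.7692] v=[-1.4941]
Step 21: x=[8.6937] v=[-1.5103]
Step 22: x=[8.6177] v=[-1.5192]
Step 23: x=[8.5417] v=[-1.5209]
Step 24: x=[8.4659] v=[-1.5153]
Step 25: x=[8.3908] v=[-1.5025]
Step 26: x=[8.3167] v=[-1.4825]
Step 27: x=[8.2439] v=[-1.4555]
Step 28: x=[8.1728] v=[-1.4215]
Step 29: x=[8.1038] v=[-1.3807]
Step 30: x=[8.0371] v=[-1.3333]
Step 31: x=[7.9731] v=[-1.2796]
Step 32: x=[7.9121] v=[-1.2198]
Step 33: x=[7.8544] v=[-1.1541]
Step 34: x=[7.8003] v=[-1.0829]
Step 35: x=[7.7500] v=[-1.0066]
Step 36: x=[7.7037] v=[-0.9255]
Step 37: x=[7.6617] v=[-0.8399]
Step 38: x=[7.6242] v=[-0.7503]
Step 39: x=[7.5913] v=[-0.6572]
Step 40: x=[7.5633] v=[-0.5609]
Step 41: x=[7.5402] v=[-0.4619]
Step 42: x=[7.5222] v=[-0.3607]
Step 43: x=[7.5093] v=[-0.2578]
Step 44: x=[7.5016] v=[-0.1537]
Step 45: x=[7.4992] v=[-0.0489]
Step 46: x=[7.5020] v=[0.0562]
First v>=0 after going negative at step 46, time=2.3000

Answer: 2.3000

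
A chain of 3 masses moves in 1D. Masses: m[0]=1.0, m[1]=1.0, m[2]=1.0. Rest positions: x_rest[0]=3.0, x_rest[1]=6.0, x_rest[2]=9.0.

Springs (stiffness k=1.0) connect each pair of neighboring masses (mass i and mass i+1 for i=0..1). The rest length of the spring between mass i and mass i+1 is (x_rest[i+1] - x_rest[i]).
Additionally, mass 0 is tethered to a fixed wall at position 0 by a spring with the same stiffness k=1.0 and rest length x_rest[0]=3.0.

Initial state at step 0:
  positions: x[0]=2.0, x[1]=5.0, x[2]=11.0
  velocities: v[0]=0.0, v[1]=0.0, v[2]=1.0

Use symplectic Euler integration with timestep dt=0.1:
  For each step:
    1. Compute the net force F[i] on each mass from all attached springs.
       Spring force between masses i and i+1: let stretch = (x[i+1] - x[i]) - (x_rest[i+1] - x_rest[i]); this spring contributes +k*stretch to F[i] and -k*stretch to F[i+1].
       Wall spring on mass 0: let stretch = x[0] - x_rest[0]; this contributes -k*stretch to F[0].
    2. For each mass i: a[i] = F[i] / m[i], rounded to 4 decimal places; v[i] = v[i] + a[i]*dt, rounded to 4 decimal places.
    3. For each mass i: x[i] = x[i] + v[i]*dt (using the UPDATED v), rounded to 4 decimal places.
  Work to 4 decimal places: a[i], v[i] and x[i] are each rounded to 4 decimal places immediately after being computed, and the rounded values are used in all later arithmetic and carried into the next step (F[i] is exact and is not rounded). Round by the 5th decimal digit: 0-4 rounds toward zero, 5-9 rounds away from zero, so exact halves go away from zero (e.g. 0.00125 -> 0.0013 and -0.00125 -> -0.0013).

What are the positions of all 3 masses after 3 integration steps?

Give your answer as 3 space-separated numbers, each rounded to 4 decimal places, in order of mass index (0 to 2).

Answer: 2.0605 5.1800 11.1190

Derivation:
Step 0: x=[2.0000 5.0000 11.0000] v=[0.0000 0.0000 1.0000]
Step 1: x=[2.0100 5.0300 11.0700] v=[0.1000 0.3000 0.7000]
Step 2: x=[2.0301 5.0902 11.1096] v=[0.2010 0.6020 0.3960]
Step 3: x=[2.0605 5.1800 11.1190] v=[0.3040 0.8979 0.0941]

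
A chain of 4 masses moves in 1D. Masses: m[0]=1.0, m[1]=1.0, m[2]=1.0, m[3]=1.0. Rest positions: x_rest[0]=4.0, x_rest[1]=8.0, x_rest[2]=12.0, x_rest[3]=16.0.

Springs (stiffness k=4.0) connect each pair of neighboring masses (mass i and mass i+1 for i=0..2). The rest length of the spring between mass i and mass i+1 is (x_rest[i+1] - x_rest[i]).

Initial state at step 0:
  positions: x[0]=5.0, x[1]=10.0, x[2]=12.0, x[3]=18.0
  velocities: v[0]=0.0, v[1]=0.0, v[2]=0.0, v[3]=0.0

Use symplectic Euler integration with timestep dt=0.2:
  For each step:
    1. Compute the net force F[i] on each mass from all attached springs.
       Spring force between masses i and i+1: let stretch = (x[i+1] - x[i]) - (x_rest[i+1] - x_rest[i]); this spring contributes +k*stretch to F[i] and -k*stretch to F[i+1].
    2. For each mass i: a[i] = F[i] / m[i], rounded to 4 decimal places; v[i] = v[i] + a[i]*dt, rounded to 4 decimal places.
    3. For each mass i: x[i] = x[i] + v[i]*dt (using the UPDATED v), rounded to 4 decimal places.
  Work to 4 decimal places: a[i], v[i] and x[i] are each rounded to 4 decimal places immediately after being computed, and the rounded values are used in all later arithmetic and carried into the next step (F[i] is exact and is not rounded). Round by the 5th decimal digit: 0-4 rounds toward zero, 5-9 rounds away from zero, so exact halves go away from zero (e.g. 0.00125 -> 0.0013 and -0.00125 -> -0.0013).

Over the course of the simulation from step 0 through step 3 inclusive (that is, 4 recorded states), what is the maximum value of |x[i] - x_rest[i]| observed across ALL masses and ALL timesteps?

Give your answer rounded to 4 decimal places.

Answer: 2.3521

Derivation:
Step 0: x=[5.0000 10.0000 12.0000 18.0000] v=[0.0000 0.0000 0.0000 0.0000]
Step 1: x=[5.1600 9.5200 12.6400 17.6800] v=[0.8000 -2.4000 3.2000 -1.6000]
Step 2: x=[5.3776 8.8416 13.5872 17.1936] v=[1.0880 -3.3920 4.7360 -2.4320]
Step 3: x=[5.5094 8.3683 14.3521 16.7702] v=[0.6592 -2.3667 3.8246 -2.1171]
Max displacement = 2.3521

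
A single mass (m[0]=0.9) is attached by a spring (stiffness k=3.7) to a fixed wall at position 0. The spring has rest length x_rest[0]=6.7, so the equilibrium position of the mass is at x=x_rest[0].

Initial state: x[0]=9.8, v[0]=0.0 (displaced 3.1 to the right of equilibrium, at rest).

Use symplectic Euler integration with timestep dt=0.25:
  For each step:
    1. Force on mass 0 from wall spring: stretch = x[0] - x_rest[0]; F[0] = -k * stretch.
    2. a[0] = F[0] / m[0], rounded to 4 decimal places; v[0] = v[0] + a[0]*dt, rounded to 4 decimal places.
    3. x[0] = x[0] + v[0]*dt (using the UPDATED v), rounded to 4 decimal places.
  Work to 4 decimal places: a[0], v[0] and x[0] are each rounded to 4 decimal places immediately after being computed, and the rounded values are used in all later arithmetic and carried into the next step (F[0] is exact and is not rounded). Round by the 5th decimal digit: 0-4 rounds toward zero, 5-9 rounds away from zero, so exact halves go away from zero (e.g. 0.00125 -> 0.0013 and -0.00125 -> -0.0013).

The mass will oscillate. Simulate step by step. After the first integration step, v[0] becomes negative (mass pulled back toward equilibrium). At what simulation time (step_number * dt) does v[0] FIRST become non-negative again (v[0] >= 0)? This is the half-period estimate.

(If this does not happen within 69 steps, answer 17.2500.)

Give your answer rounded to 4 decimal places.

Step 0: x=[9.8000] v=[0.0000]
Step 1: x=[9.0035] v=[-3.1861]
Step 2: x=[7.6151] v=[-5.5536]
Step 3: x=[5.9916] v=[-6.4941]
Step 4: x=[4.5501] v=[-5.7660]
Step 5: x=[3.6610] v=[-3.5564]
Step 6: x=[3.5528] v=[-0.4330]
Step 7: x=[4.2532] v=[2.8016]
First v>=0 after going negative at step 7, time=1.7500

Answer: 1.7500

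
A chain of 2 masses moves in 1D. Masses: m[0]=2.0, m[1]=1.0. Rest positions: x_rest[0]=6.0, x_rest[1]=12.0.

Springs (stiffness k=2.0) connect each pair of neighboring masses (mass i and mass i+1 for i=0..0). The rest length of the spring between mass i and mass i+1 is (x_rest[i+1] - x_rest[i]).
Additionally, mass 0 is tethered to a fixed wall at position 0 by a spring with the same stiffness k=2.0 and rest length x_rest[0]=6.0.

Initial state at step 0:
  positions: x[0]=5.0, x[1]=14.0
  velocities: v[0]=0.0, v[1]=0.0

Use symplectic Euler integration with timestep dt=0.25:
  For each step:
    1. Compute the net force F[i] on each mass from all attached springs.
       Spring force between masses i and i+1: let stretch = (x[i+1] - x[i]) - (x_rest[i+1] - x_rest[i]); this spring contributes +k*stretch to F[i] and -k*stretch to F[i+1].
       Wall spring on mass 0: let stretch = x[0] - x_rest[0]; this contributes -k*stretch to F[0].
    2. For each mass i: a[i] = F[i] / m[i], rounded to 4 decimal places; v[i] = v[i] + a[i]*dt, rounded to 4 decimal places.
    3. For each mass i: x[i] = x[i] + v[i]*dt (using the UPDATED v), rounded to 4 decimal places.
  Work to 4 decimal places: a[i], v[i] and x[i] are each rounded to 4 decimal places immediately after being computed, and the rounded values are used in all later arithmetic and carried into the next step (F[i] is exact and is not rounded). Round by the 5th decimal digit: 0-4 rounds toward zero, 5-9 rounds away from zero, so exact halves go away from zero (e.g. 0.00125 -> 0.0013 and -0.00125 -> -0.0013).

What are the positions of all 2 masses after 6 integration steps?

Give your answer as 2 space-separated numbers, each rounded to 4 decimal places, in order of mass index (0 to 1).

Answer: 7.2995 10.3504

Derivation:
Step 0: x=[5.0000 14.0000] v=[0.0000 0.0000]
Step 1: x=[5.2500 13.6250] v=[1.0000 -1.5000]
Step 2: x=[5.6953 12.9531] v=[1.7813 -2.6875]
Step 3: x=[6.2383 12.1240] v=[2.1719 -3.3164]
Step 4: x=[6.7593 11.3092] v=[2.0838 -3.2593]
Step 5: x=[7.1422 10.6756] v=[1.5315 -2.5343]
Step 6: x=[7.2995 10.3504] v=[0.6293 -1.3010]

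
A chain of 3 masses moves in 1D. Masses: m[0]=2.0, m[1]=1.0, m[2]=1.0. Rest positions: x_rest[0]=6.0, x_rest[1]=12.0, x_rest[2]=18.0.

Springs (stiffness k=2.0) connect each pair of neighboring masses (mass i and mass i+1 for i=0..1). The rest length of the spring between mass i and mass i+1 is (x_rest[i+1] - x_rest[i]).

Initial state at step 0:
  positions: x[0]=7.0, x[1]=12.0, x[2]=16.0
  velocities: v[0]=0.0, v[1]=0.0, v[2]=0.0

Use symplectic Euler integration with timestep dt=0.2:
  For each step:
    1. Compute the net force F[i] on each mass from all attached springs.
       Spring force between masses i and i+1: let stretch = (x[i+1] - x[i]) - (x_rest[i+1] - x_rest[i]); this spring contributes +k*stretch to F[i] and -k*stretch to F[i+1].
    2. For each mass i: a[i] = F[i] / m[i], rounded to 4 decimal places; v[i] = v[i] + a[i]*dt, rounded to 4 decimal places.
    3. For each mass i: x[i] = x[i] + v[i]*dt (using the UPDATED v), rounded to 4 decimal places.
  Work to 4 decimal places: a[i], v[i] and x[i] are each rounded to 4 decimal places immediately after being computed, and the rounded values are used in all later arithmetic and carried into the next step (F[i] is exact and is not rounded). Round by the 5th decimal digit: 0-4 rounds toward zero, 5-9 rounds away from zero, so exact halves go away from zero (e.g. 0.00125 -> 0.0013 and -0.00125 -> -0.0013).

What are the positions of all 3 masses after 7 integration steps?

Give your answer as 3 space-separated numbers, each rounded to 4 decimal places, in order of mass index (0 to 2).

Answer: 5.8427 11.6588 18.6559

Derivation:
Step 0: x=[7.0000 12.0000 16.0000] v=[0.0000 0.0000 0.0000]
Step 1: x=[6.9600 11.9200 16.1600] v=[-0.2000 -0.4000 0.8000]
Step 2: x=[6.8784 11.7824 16.4608] v=[-0.4080 -0.6880 1.5040]
Step 3: x=[6.7530 11.6268 16.8673] v=[-0.6272 -0.7782 2.0326]
Step 4: x=[6.5825 11.5005 17.3346] v=[-0.8524 -0.6315 2.3364]
Step 5: x=[6.3687 11.4475 17.8152] v=[-1.0688 -0.2651 2.4028]
Step 6: x=[6.1181 11.4976 18.2663] v=[-1.2530 0.2505 2.2557]
Step 7: x=[5.8427 11.6588 18.6559] v=[-1.3771 0.8062 1.9482]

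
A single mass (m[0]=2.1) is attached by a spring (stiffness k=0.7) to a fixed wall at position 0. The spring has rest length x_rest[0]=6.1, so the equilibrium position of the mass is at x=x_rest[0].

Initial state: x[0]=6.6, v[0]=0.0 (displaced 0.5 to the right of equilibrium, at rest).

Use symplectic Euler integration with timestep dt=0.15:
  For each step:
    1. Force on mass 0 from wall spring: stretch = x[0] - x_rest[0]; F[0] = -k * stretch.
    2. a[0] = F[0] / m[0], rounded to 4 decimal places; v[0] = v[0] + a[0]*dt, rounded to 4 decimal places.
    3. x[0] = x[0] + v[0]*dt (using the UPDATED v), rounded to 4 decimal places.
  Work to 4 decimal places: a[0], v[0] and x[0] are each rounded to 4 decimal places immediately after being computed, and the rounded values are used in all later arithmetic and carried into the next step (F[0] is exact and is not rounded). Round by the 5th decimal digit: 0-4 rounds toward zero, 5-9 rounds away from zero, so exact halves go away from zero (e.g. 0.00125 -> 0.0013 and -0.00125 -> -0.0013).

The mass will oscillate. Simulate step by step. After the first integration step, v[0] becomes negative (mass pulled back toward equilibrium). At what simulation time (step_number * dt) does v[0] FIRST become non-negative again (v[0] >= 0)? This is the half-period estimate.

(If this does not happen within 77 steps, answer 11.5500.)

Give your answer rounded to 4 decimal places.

Step 0: x=[6.6000] v=[0.0000]
Step 1: x=[6.5963] v=[-0.0250]
Step 2: x=[6.5888] v=[-0.0498]
Step 3: x=[6.5777] v=[-0.0742]
Step 4: x=[6.5630] v=[-0.0981]
Step 5: x=[6.5448] v=[-0.1212]
Step 6: x=[6.5233] v=[-0.1434]
Step 7: x=[6.4986] v=[-0.1646]
Step 8: x=[6.4709] v=[-0.1845]
Step 9: x=[6.4405] v=[-0.2030]
Step 10: x=[6.4075] v=[-0.2200]
Step 11: x=[6.3722] v=[-0.2354]
Step 12: x=[6.3349] v=[-0.2490]
Step 13: x=[6.2958] v=[-0.2607]
Step 14: x=[6.2552] v=[-0.2705]
Step 15: x=[6.2135] v=[-0.2783]
Step 16: x=[6.1709] v=[-0.2840]
Step 17: x=[6.1278] v=[-0.2875]
Step 18: x=[6.0845] v=[-0.2889]
Step 19: x=[6.0413] v=[-0.2881]
Step 20: x=[5.9985] v=[-0.2852]
Step 21: x=[5.9565] v=[-0.2801]
Step 22: x=[5.9156] v=[-0.2729]
Step 23: x=[5.8760] v=[-0.2637]
Step 24: x=[5.8381] v=[-0.2525]
Step 25: x=[5.8022] v=[-0.2394]
Step 26: x=[5.7685] v=[-0.2245]
Step 27: x=[5.7373] v=[-0.2079]
Step 28: x=[5.7088] v=[-0.1898]
Step 29: x=[5.6833] v=[-0.1702]
Step 30: x=[5.6609] v=[-0.1494]
Step 31: x=[5.6418] v=[-0.1274]
Step 32: x=[5.6261] v=[-0.1045]
Step 33: x=[5.6140] v=[-0.0808]
Step 34: x=[5.6055] v=[-0.0565]
Step 35: x=[5.6007] v=[-0.0318]
Step 36: x=[5.5997] v=[-0.0068]
Step 37: x=[5.6024] v=[0.0182]
First v>=0 after going negative at step 37, time=5.5500

Answer: 5.5500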